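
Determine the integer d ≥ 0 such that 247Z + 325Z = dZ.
In the PID Z, (a, b) is generated by gcd(a, b). Compute gcd(325, 247) with the extended Euclidean algorithm, tracking rows (r, s, t) with s·325 + t·247 = r:
  row A: (325, 1, 0)   [1·325 + 0·247 = 325]
  row B: (247, 0, 1)   [0·325 + 1·247 = 247]
  325 = 1·247 + 78   → row C = row A − 1·row B = (78, 1, −1)   [check: 1·325 − 1·247 = 78]
  247 = 3·78 + 13   → row D = row B − 3·row C = (13, −3, 4)   [check: −3·325 + 4·247 = 13]
  78 = 6·13 + 0   → remainder 0, stop. gcd = 13 (last nonzero row D).
So gcd(247, 325) = 13, with Bézout identity −3·325 + 4·247 = 13. Containment (⊇): the Bézout identity exhibits 13 as an element of (247, 325), giving (13) ⊆ (247, 325). Containment (⊆): since 13 | 247 and 13 | 325 (247 = 13·19, 325 = 13·25), every Z-linear combination of 247 and 325 is divisible by 13, so (247, 325) ⊆ (13). Therefore (247, 325) = (13), d = 13.

Final answer: (247, 325) = (13); d = 13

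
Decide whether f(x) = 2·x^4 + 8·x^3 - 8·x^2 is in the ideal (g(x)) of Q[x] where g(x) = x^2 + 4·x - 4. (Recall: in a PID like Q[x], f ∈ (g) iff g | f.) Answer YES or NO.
YES

In Q[x] the ideal (g) consists of all multiples of g, so f ∈ (g) iff g | f, i.e. iff the remainder of f on division by g is 0. Divide f by g (g is monic, so eliminate the leading term of the running remainder at each step):
  leading term 2·x^4: subtract (2·x^2)·g(x) = 2·x^4 + 8·x^3 - 8·x^2, leaving 0
The remainder is 0, so f(x) = g(x) · h(x) with h(x) = 2·x^2. Hence g | f, i.e. f ∈ (g).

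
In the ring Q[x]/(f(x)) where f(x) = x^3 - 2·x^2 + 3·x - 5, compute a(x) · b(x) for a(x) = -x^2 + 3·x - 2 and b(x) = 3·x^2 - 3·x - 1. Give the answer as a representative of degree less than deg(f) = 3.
a · b ≡ 7·x^2 - 30·x + 32 (mod f(x))

First multiply in Q[x] without reducing: a · b = -3·x^4 + 12·x^3 - 14·x^2 + 3·x + 2. Now divide by f(x) = x^3 - 2·x^2 + 3·x - 5, eliminating the leading term at each step:
  leading term -3·x^4: subtract (-3·x)·f(x) = -3·x^4 + 6·x^3 - 9·x^2 + 15·x, leaving 6·x^3 - 5·x^2 - 12·x + 2
  leading term 6·x^3: subtract (6)·f(x) = 6·x^3 - 12·x^2 + 18·x - 30, leaving 7·x^2 - 30·x + 32
The degree is now < 3, so this is the remainder. Hence a · b ≡ 7·x^2 - 30·x + 32 in Q[x]/(f).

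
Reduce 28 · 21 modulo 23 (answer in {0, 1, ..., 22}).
13

Reduce the factors first: 28 ≡ 5 (mod 23), so 28 · 21 ≡ 5 · 21 (mod 23). 5 · 21 = 105. Dividing by 23: 105 = 4·23 + 13. So (28 · 21) mod 23 = 13.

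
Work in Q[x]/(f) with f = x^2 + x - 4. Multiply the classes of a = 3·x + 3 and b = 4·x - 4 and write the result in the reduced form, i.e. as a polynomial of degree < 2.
First multiply in Q[x] without reducing: a · b = 12·x^2 - 12. Now divide by f(x) = x^2 + x - 4, eliminating the leading term at each step:
  leading term 12·x^2: subtract (12)·f(x) = 12·x^2 + 12·x - 48, leaving 36 - 12·x
The degree is now < 2, so this is the remainder. Hence a · b ≡ 36 - 12·x in Q[x]/(f).

Final answer: a · b ≡ 36 - 12·x (mod f(x))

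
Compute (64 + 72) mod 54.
Reduce the summands first: 64 ≡ 10, 72 ≡ 18 (mod 54), so 64 + 72 ≡ 10 + 18 (mod 54). 10 + 18 = 28; 28 = 0·54 + 28, so (64 + 72) mod 54 = 28.

Final answer: 28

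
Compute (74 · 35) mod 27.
Reduce the factors first: 74 ≡ 20, 35 ≡ 8 (mod 27), so 74 · 35 ≡ 20 · 8 (mod 27). 20 · 8 = 160. Dividing by 27: 160 = 5·27 + 25. So (74 · 35) mod 27 = 25.

Final answer: 25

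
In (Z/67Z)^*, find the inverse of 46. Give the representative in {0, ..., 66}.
Apply the extended Euclidean algorithm to (67, 46), tracking rows (r, s, t) with s·67 + t·46 = r. Each division r_prev = q·r_cur + r_new produces the new row as (previous row) − q·(current row):
  row A: (67, 1, 0)   [1·67 + 0·46 = 67]
  row B: (46, 0, 1)   [0·67 + 1·46 = 46]
  67 = 1·46 + 21   → row C = row A − 1·row B = (21, 1, −1)   [check: 1·67 − 1·46 = 21]
  46 = 2·21 + 4   → row D = row B − 2·row C = (4, −2, 3)   [check: −2·67 + 3·46 = 4]
  21 = 5·4 + 1   → row E = row C − 5·row D = (1, 11, −16)   [check: 11·67 − 16·46 = 1]
  4 = 4·1 + 0   → remainder 0, stop. gcd = 1 (last nonzero row E).
The gcd is 1, so 46 is invertible mod 67. The last nonzero row gives 11·67 − 16·46 = 1, so t = −16. So 46^(−1) ≡ −16 ≡ 51 (mod 67). Verify: 46 · 51 = 2346 ≡ 1 (mod 67). ✓

Final answer: 46^(−1) ≡ 51 (mod 67)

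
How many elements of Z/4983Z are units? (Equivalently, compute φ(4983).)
An element a ∈ Z/4983Z is a unit iff gcd(a, 4983) = 1, so the number of units is φ(4983). φ is multiplicative, with φ(p^e) = p^e − p^(e−1). Factorise 4983 = 3 · 11 · 151. Then
  φ(4983) = (3 − 1) · (11 − 1) · (151 − 1) = 2 · 10 · 150 = 3000.

Final answer: Z/4983Z has φ(4983) = 3000 units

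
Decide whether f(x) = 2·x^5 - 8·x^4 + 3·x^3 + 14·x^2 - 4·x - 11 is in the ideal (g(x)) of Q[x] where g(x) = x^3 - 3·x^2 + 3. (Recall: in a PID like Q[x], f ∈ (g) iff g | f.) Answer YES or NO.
In Q[x] the ideal (g) consists of all multiples of g, so f ∈ (g) iff g | f, i.e. iff the remainder of f on division by g is 0. Divide f by g (g is monic, so eliminate the leading term of the running remainder at each step):
  leading term 2·x^5: subtract (2·x^2)·g(x) = 2·x^5 - 6·x^4 + 6·x^2, leaving -2·x^4 + 3·x^3 + 8·x^2 - 4·x - 11
  leading term -2·x^4: subtract (-2·x)·g(x) = -2·x^4 + 6·x^3 - 6·x, leaving -3·x^3 + 8·x^2 + 2·x - 11
  leading term -3·x^3: subtract (-3)·g(x) = -3·x^3 + 9·x^2 - 9, leaving -x^2 + 2·x - 2
The remainder r(x) = -x^2 + 2·x - 2 ≠ 0 (and deg r < deg g), so g ∤ f, i.e. f ∉ (g).

Final answer: NO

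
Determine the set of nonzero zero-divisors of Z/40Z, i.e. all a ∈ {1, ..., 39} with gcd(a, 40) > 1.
An element a ∈ Z/40Z (with a ≠ 0) is a zero-divisor iff gcd(a, 40) > 1 (because a is a unit precisely when gcd(a, n) = 1, and in Z/nZ every nonzero, non-unit element is a zero-divisor). Scan a = 1, ..., 39 and keep those with gcd(a, 40) > 1:
  gcd(2, 40) = 2, gcd(4, 40) = 4, gcd(5, 40) = 5, gcd(6, 40) = 2, gcd(8, 40) = 8, gcd(10, 40) = 10, gcd(12, 40) = 4, gcd(14, 40) = 2, gcd(15, 40) = 5, gcd(16, 40) = 8, gcd(18, 40) = 2, gcd(20, 40) = 20, gcd(22, 40) = 2, gcd(24, 40) = 8, gcd(25, 40) = 5, gcd(26, 40) = 2, gcd(28, 40) = 4, gcd(30, 40) = 10, gcd(32, 40) = 8, gcd(34, 40) = 2, gcd(35, 40) = 5, gcd(36, 40) = 4, gcd(38, 40) = 2.
All other a ∈ {1, ..., 39} have gcd(a, 40) = 1 and are units. So the nonzero zero-divisors are exactly the 23 values of a appearing in this scan.

Final answer: nonzero zero-divisors of Z/40Z = {2, 4, 5, 6, 8, 10, 12, 14, 15, 16, 18, 20, 22, 24, 25, 26, 28, 30, 32, 34, 35, 36, 38}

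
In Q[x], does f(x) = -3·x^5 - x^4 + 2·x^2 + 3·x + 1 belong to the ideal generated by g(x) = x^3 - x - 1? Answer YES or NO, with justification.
In Q[x] the ideal (g) consists of all multiples of g, so f ∈ (g) iff g | f, i.e. iff the remainder of f on division by g is 0. Divide f by g (g is monic, so eliminate the leading term of the running remainder at each step):
  leading term -3·x^5: subtract (-3·x^2)·g(x) = -3·x^5 + 3·x^3 + 3·x^2, leaving -x^4 - 3·x^3 - x^2 + 3·x + 1
  leading term -x^4: subtract (-x)·g(x) = -x^4 + x^2 + x, leaving -3·x^3 - 2·x^2 + 2·x + 1
  leading term -3·x^3: subtract (-3)·g(x) = -3·x^3 + 3·x + 3, leaving -2·x^2 - x - 2
The remainder r(x) = -2·x^2 - x - 2 ≠ 0 (and deg r < deg g), so g ∤ f, i.e. f ∉ (g).

Final answer: NO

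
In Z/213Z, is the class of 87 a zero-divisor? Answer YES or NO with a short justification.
YES

gcd(87, 213) = 3 > 1, so 87 is not a unit in Z/213Z. In Z/nZ every nonzero non-unit is a zero-divisor: explicitly, take b = 213/gcd = 71 ≠ 0 (mod 213); then 87·71 = 6177 = 29·213, i.e. 87·71 ≡ 0 (mod 213). So 87 is a zero-divisor.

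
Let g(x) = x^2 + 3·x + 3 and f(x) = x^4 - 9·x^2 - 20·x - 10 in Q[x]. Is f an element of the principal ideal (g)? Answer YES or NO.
NO

In Q[x] the ideal (g) consists of all multiples of g, so f ∈ (g) iff g | f, i.e. iff the remainder of f on division by g is 0. Divide f by g (g is monic, so eliminate the leading term of the running remainder at each step):
  leading term x^4: subtract (x^2)·g(x) = x^4 + 3·x^3 + 3·x^2, leaving -3·x^3 - 12·x^2 - 20·x - 10
  leading term -3·x^3: subtract (-3·x)·g(x) = -3·x^3 - 9·x^2 - 9·x, leaving -3·x^2 - 11·x - 10
  leading term -3·x^2: subtract (-3)·g(x) = -3·x^2 - 9·x - 9, leaving -2·x - 1
The remainder r(x) = -2·x - 1 ≠ 0 (and deg r < deg g), so g ∤ f, i.e. f ∉ (g).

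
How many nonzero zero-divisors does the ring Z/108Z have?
Z/108Z has 71 nonzero zero-divisors

In Z/108Z each nonzero element is either a unit (gcd with 108 is 1) or a zero-divisor (gcd > 1). The number of units is φ(108): factorise 108 = 2^2 · 3^3, so φ(108) = (2^2 − 2^1) · (3^3 − 3^2) = 2 · 18 = 36. The nonzero elements number 108 − 1 = 107. Hence the nonzero zero-divisors number 107 − 36 = 71.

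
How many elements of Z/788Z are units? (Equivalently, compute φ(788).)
An element a ∈ Z/788Z is a unit iff gcd(a, 788) = 1, so the number of units is φ(788). φ is multiplicative, with φ(p^e) = p^e − p^(e−1). Factorise 788 = 2^2 · 197. Then
  φ(788) = (2^2 − 2^1) · (197 − 1) = 2 · 196 = 392.

Final answer: Z/788Z has φ(788) = 392 units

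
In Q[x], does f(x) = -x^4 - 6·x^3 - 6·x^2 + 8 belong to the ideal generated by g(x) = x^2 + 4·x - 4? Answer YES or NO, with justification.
YES

In Q[x] the ideal (g) consists of all multiples of g, so f ∈ (g) iff g | f, i.e. iff the remainder of f on division by g is 0. Divide f by g (g is monic, so eliminate the leading term of the running remainder at each step):
  leading term -x^4: subtract (-x^2)·g(x) = -x^4 - 4·x^3 + 4·x^2, leaving -2·x^3 - 10·x^2 + 8
  leading term -2·x^3: subtract (-2·x)·g(x) = -2·x^3 - 8·x^2 + 8·x, leaving -2·x^2 - 8·x + 8
  leading term -2·x^2: subtract (-2)·g(x) = -2·x^2 - 8·x + 8, leaving 0
The remainder is 0, so f(x) = g(x) · h(x) with h(x) = -x^2 - 2·x - 2. Hence g | f, i.e. f ∈ (g).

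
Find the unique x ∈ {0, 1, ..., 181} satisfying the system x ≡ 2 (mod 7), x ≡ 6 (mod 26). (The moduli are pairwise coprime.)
x ≡ 58 (mod 182); the representative in [0, 182) is 58

The moduli 7, 26 are pairwise coprime, so by the CRT there is a unique solution mod 7·26 = 182.
Solve by successive substitution. Start with x ≡ 2 (mod 7).
  Combine with x ≡ 6 (mod 26): write x = 2 + 7·t and require 2 + 7·t ≡ 6 (mod 26), i.e. 7·t ≡ 6 − 2 ≡ 4 (mod 26). Since 7^(−1) ≡ 15 (mod 26), t ≡ 15·4 ≡ 8 (mod 26). So x ≡ 2 + 7·8 = 58 (mod 182).
Unique solution in [0, 182): x = 58.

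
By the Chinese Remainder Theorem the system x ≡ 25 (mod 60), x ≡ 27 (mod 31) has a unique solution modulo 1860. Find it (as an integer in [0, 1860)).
The moduli 60, 31 are pairwise coprime, so by the CRT there is a unique solution mod 60·31 = 1860.
Solve by successive substitution. Start with x ≡ 25 (mod 60).
  Combine with x ≡ 27 (mod 31): write x = 25 + 60·t and require 25 + 60·t ≡ 27 (mod 31), i.e. 60·t ≡ 27 − 25 ≡ 2 (mod 31). Since 60^(−1) ≡ 15 (mod 31) (60 ≡ 29 (mod 31)), t ≡ 15·2 ≡ 30 (mod 31). So x ≡ 25 + 60·30 = 1825 (mod 1860).
Unique solution in [0, 1860): x = 1825.

Final answer: x ≡ 1825 (mod 1860); the representative in [0, 1860) is 1825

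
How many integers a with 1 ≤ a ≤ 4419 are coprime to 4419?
The number of a ∈ {1, ..., 4419} with gcd(a, 4419) = 1 is by definition Euler's totient φ(4419). φ is multiplicative, with φ(p^e) = p^e − p^(e−1). Factorise 4419 = 3^2 · 491. Then
  φ(4419) = (3^2 − 3^1) · (491 − 1) = 6 · 490 = 2940.
So there are 2940 such integers.

Final answer: 2940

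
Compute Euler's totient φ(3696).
φ is multiplicative, with φ(p^e) = p^e − p^(e−1). Factorise 3696 = 2^4 · 3 · 7 · 11. Then
  φ(3696) = (2^4 − 2^3) · (3 − 1) · (7 − 1) · (11 − 1) = 8 · 2 · 6 · 10 = 960.

Final answer: φ(3696) = 960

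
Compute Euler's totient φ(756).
φ(756) = 216

φ is multiplicative, with φ(p^e) = p^e − p^(e−1). Factorise 756 = 2^2 · 3^3 · 7. Then
  φ(756) = (2^2 − 2^1) · (3^3 − 3^2) · (7 − 1) = 2 · 18 · 6 = 216.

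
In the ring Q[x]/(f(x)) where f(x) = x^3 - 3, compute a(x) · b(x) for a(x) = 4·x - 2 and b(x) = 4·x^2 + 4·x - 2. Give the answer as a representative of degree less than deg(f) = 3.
a · b ≡ 8·x^2 - 16·x + 52 (mod f(x))

First multiply in Q[x] without reducing: a · b = 16·x^3 + 8·x^2 - 16·x + 4. Now divide by f(x) = x^3 - 3, eliminating the leading term at each step:
  leading term 16·x^3: subtract (16)·f(x) = 16·x^3 - 48, leaving 8·x^2 - 16·x + 52
The degree is now < 3, so this is the remainder. Hence a · b ≡ 8·x^2 - 16·x + 52 in Q[x]/(f).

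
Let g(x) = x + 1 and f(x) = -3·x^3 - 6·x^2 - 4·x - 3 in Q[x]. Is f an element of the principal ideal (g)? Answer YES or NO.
In Q[x] the ideal (g) consists of all multiples of g, so f ∈ (g) iff g | f, i.e. iff the remainder of f on division by g is 0. Divide f by g (g is monic, so eliminate the leading term of the running remainder at each step):
  leading term -3·x^3: subtract (-3·x^2)·g(x) = -3·x^3 - 3·x^2, leaving -3·x^2 - 4·x - 3
  leading term -3·x^2: subtract (-3·x)·g(x) = -3·x^2 - 3·x, leaving -x - 3
  leading term -x: subtract (-1)·g(x) = -x - 1, leaving -2
The remainder r(x) = -2 ≠ 0 (and deg r < deg g), so g ∤ f, i.e. f ∉ (g).

Final answer: NO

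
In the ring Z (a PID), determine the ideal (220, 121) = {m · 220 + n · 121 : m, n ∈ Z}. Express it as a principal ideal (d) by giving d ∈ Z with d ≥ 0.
In the PID Z, (a, b) is generated by gcd(a, b). Compute gcd(220, 121) with the extended Euclidean algorithm, tracking rows (r, s, t) with s·220 + t·121 = r:
  row A: (220, 1, 0)   [1·220 + 0·121 = 220]
  row B: (121, 0, 1)   [0·220 + 1·121 = 121]
  220 = 1·121 + 99   → row C = row A − 1·row B = (99, 1, −1)   [check: 1·220 − 1·121 = 99]
  121 = 1·99 + 22   → row D = row B − 1·row C = (22, −1, 2)   [check: −1·220 + 2·121 = 22]
  99 = 4·22 + 11   → row E = row C − 4·row D = (11, 5, −9)   [check: 5·220 − 9·121 = 11]
  22 = 2·11 + 0   → remainder 0, stop. gcd = 11 (last nonzero row E).
So gcd(220, 121) = 11, with Bézout identity 5·220 − 9·121 = 11. Containment (⊇): the Bézout identity exhibits 11 as an element of (220, 121), giving (11) ⊆ (220, 121). Containment (⊆): since 11 | 220 and 11 | 121 (220 = 11·20, 121 = 11·11), every Z-linear combination of 220 and 121 is divisible by 11, so (220, 121) ⊆ (11). Therefore (220, 121) = (11), d = 11.

Final answer: (220, 121) = (11); d = 11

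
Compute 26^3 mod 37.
1

Use repeated squaring. Binary(3) = 11. Walk through the bits of the exponent 3 left-to-right: at each bit after the leading one, square the running value, then multiply by 26 if the bit is 1 (always reducing mod 37):
  bit 1 = 1 (leading): start with 26.
  bit 2 = 1: square 26^2 = 676 ≡ 10; bit is 1, so multiply 10·26 = 260 ≡ 1 (mod 37).
Final value: 26^3 ≡ 1 (mod 37).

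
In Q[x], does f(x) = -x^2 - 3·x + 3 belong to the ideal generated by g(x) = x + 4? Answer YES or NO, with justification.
In Q[x] the ideal (g) consists of all multiples of g, so f ∈ (g) iff g | f, i.e. iff the remainder of f on division by g is 0. Divide f by g (g is monic, so eliminate the leading term of the running remainder at each step):
  leading term -x^2: subtract (-x)·g(x) = -x^2 - 4·x, leaving x + 3
  leading term x: subtract (1)·g(x) = x + 4, leaving -1
The remainder r(x) = -1 ≠ 0 (and deg r < deg g), so g ∤ f, i.e. f ∉ (g).

Final answer: NO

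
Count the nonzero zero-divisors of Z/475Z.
Z/475Z has 114 nonzero zero-divisors

In Z/475Z each nonzero element is either a unit (gcd with 475 is 1) or a zero-divisor (gcd > 1). The number of units is φ(475): factorise 475 = 5^2 · 19, so φ(475) = (5^2 − 5^1) · (19 − 1) = 20 · 18 = 360. The nonzero elements number 475 − 1 = 474. Hence the nonzero zero-divisors number 474 − 360 = 114.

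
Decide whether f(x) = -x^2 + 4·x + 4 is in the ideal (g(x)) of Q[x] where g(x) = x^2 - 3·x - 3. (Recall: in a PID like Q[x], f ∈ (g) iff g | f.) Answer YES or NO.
In Q[x] the ideal (g) consists of all multiples of g, so f ∈ (g) iff g | f, i.e. iff the remainder of f on division by g is 0. Divide f by g (g is monic, so eliminate the leading term of the running remainder at each step):
  leading term -x^2: subtract (-1)·g(x) = -x^2 + 3·x + 3, leaving x + 1
The remainder r(x) = x + 1 ≠ 0 (and deg r < deg g), so g ∤ f, i.e. f ∉ (g).

Final answer: NO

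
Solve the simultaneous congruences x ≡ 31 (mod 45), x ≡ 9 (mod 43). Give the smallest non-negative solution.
The moduli 45, 43 are pairwise coprime, so by the CRT there is a unique solution mod 45·43 = 1935.
Solve by successive substitution. Start with x ≡ 31 (mod 45).
  Combine with x ≡ 9 (mod 43): write x = 31 + 45·t and require 31 + 45·t ≡ 9 (mod 43), i.e. 45·t ≡ 9 − 31 ≡ 21 (mod 43). Since 45^(−1) ≡ 22 (mod 43) (45 ≡ 2 (mod 43)), t ≡ 22·21 ≡ 32 (mod 43). So x ≡ 31 + 45·32 = 1471 (mod 1935).
Unique solution in [0, 1935): x = 1471.

Final answer: x ≡ 1471 (mod 1935); the representative in [0, 1935) is 1471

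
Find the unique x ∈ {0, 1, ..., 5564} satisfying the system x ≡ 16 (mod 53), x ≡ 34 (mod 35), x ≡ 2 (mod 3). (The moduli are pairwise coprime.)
x ≡ 3779 (mod 5565); the representative in [0, 5565) is 3779

The moduli 53, 35, 3 are pairwise coprime, so by the CRT there is a unique solution mod 53·35·3 = 5565.
Solve by successive substitution. Start with x ≡ 16 (mod 53).
  Combine with x ≡ 34 (mod 35): write x = 16 + 53·t and require 16 + 53·t ≡ 34 (mod 35), i.e. 53·t ≡ 34 − 16 ≡ 18 (mod 35). Since 53^(−1) ≡ 2 (mod 35) (53 ≡ 18 (mod 35)), t ≡ 2·18 ≡ 1 (mod 35). So x ≡ 16 + 53·1 = 69 (mod 1855).
  Combine with x ≡ 2 (mod 3): write x = 69 + 1855·t and require 69 + 1855·t ≡ 2 (mod 3), i.e. 1855·t ≡ 2 − 69 ≡ 2 (mod 3). Since 1855^(−1) ≡ 1 (mod 3) (1855 ≡ 1 (mod 3)), t ≡ 1·2 ≡ 2 (mod 3). So x ≡ 69 + 1855·2 = 3779 (mod 5565).
Unique solution in [0, 5565): x = 3779.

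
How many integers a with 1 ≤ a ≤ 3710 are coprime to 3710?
The number of a ∈ {1, ..., 3710} with gcd(a, 3710) = 1 is by definition Euler's totient φ(3710). φ is multiplicative, with φ(p^e) = p^e − p^(e−1). Factorise 3710 = 2 · 5 · 7 · 53. Then
  φ(3710) = (2 − 1) · (5 − 1) · (7 − 1) · (53 − 1) = 1 · 4 · 6 · 52 = 1248.
So there are 1248 such integers.

Final answer: 1248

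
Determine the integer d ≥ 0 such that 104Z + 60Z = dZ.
In the PID Z, (a, b) is generated by gcd(a, b). Compute gcd(104, 60) with the extended Euclidean algorithm, tracking rows (r, s, t) with s·104 + t·60 = r:
  row A: (104, 1, 0)   [1·104 + 0·60 = 104]
  row B: (60, 0, 1)   [0·104 + 1·60 = 60]
  104 = 1·60 + 44   → row C = row A − 1·row B = (44, 1, −1)   [check: 1·104 − 1·60 = 44]
  60 = 1·44 + 16   → row D = row B − 1·row C = (16, −1, 2)   [check: −1·104 + 2·60 = 16]
  44 = 2·16 + 12   → row E = row C − 2·row D = (12, 3, −5)   [check: 3·104 − 5·60 = 12]
  16 = 1·12 + 4   → row F = row D − 1·row E = (4, −4, 7)   [check: −4·104 + 7·60 = 4]
  12 = 3·4 + 0   → remainder 0, stop. gcd = 4 (last nonzero row F).
So gcd(104, 60) = 4, with Bézout identity −4·104 + 7·60 = 4. Containment (⊇): the Bézout identity exhibits 4 as an element of (104, 60), giving (4) ⊆ (104, 60). Containment (⊆): since 4 | 104 and 4 | 60 (104 = 4·26, 60 = 4·15), every Z-linear combination of 104 and 60 is divisible by 4, so (104, 60) ⊆ (4). Therefore (104, 60) = (4), d = 4.

Final answer: (104, 60) = (4); d = 4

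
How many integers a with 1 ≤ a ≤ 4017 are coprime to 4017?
The number of a ∈ {1, ..., 4017} with gcd(a, 4017) = 1 is by definition Euler's totient φ(4017). φ is multiplicative, with φ(p^e) = p^e − p^(e−1). Factorise 4017 = 3 · 13 · 103. Then
  φ(4017) = (3 − 1) · (13 − 1) · (103 − 1) = 2 · 12 · 102 = 2448.
So there are 2448 such integers.

Final answer: 2448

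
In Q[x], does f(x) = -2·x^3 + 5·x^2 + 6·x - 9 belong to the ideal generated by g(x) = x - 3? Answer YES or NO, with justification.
In Q[x] the ideal (g) consists of all multiples of g, so f ∈ (g) iff g | f, i.e. iff the remainder of f on division by g is 0. Divide f by g (g is monic, so eliminate the leading term of the running remainder at each step):
  leading term -2·x^3: subtract (-2·x^2)·g(x) = -2·x^3 + 6·x^2, leaving -x^2 + 6·x - 9
  leading term -x^2: subtract (-x)·g(x) = -x^2 + 3·x, leaving 3·x - 9
  leading term 3·x: subtract (3)·g(x) = 3·x - 9, leaving 0
The remainder is 0, so f(x) = g(x) · h(x) with h(x) = -2·x^2 - x + 3. Hence g | f, i.e. f ∈ (g).

Final answer: YES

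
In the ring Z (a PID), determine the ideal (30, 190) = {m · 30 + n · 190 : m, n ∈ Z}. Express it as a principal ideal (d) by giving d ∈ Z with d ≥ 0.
In the PID Z, (a, b) is generated by gcd(a, b). Compute gcd(190, 30) with the extended Euclidean algorithm, tracking rows (r, s, t) with s·190 + t·30 = r:
  row A: (190, 1, 0)   [1·190 + 0·30 = 190]
  row B: (30, 0, 1)   [0·190 + 1·30 = 30]
  190 = 6·30 + 10   → row C = row A − 6·row B = (10, 1, −6)   [check: 1·190 − 6·30 = 10]
  30 = 3·10 + 0   → remainder 0, stop. gcd = 10 (last nonzero row C).
So gcd(30, 190) = 10, with Bézout identity 1·190 − 6·30 = 10. Containment (⊇): the Bézout identity exhibits 10 as an element of (30, 190), giving (10) ⊆ (30, 190). Containment (⊆): since 10 | 30 and 10 | 190 (30 = 10·3, 190 = 10·19), every Z-linear combination of 30 and 190 is divisible by 10, so (30, 190) ⊆ (10). Therefore (30, 190) = (10), d = 10.

Final answer: (30, 190) = (10); d = 10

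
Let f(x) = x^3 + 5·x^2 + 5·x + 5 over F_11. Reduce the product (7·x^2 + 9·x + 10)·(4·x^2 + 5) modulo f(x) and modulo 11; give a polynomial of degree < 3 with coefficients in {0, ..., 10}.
a · b ≡ 4·x^2 + 7·x + 9 (mod f(x))

Multiply as integer polynomials: a · b = 28·x^4 + 36·x^3 + 75·x^2 + 45·x + 50. Reducing coefficients mod 11: a · b ≡ 6·x^4 + 3·x^3 + 9·x^2 + x + 6. Now divide by f(x) = x^3 + 5·x^2 + 5·x + 5 in F_11[x], eliminating the leading term at each step:
  leading term 6·x^4: subtract (6·x)·f(x) = 6·x^4 + 8·x^3 + 8·x^2 + 8·x, leaving 6·x^3 + x^2 + 4·x + 6 (coefficients mod 11)
  leading term 6·x^3: subtract (6)·f(x) = 6·x^3 + 8·x^2 + 8·x + 8, leaving 4·x^2 + 7·x + 9 (coefficients mod 11)
The degree is now < 3, so this is the remainder. Hence a · b ≡ 4·x^2 + 7·x + 9 in F_11[x]/(f).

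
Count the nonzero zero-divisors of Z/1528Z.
In Z/1528Z each nonzero element is either a unit (gcd with 1528 is 1) or a zero-divisor (gcd > 1). The number of units is φ(1528): factorise 1528 = 2^3 · 191, so φ(1528) = (2^3 − 2^2) · (191 − 1) = 4 · 190 = 760. The nonzero elements number 1528 − 1 = 1527. Hence the nonzero zero-divisors number 1527 − 760 = 767.

Final answer: Z/1528Z has 767 nonzero zero-divisors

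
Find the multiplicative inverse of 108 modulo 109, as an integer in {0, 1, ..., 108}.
108^(−1) ≡ 108 (mod 109)

Apply the extended Euclidean algorithm to (109, 108), tracking rows (r, s, t) with s·109 + t·108 = r. Each division r_prev = q·r_cur + r_new produces the new row as (previous row) − q·(current row):
  row A: (109, 1, 0)   [1·109 + 0·108 = 109]
  row B: (108, 0, 1)   [0·109 + 1·108 = 108]
  109 = 1·108 + 1   → row C = row A − 1·row B = (1, 1, −1)   [check: 1·109 − 1·108 = 1]
  108 = 108·1 + 0   → remainder 0, stop. gcd = 1 (last nonzero row C).
The gcd is 1, so 108 is invertible mod 109. The last nonzero row gives 1·109 − 1·108 = 1, so t = −1. So 108^(−1) ≡ −1 ≡ 108 (mod 109). Verify: 108 · 108 = 11664 ≡ 1 (mod 109). ✓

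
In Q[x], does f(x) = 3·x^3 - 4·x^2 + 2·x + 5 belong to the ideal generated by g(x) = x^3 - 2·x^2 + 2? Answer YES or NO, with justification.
NO

In Q[x] the ideal (g) consists of all multiples of g, so f ∈ (g) iff g | f, i.e. iff the remainder of f on division by g is 0. Divide f by g (g is monic, so eliminate the leading term of the running remainder at each step):
  leading term 3·x^3: subtract (3)·g(x) = 3·x^3 - 6·x^2 + 6, leaving 2·x^2 + 2·x - 1
The remainder r(x) = 2·x^2 + 2·x - 1 ≠ 0 (and deg r < deg g), so g ∤ f, i.e. f ∉ (g).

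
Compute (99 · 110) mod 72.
18

Reduce the factors first: 99 ≡ 27, 110 ≡ 38 (mod 72), so 99 · 110 ≡ 27 · 38 (mod 72). 27 · 38 = 1026. Dividing by 72: 1026 = 14·72 + 18. So (99 · 110) mod 72 = 18.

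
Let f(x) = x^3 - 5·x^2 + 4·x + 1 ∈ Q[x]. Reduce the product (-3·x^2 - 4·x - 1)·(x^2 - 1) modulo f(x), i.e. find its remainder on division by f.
First multiply in Q[x] without reducing: a · b = -3·x^4 - 4·x^3 + 2·x^2 + 4·x + 1. Now divide by f(x) = x^3 - 5·x^2 + 4·x + 1, eliminating the leading term at each step:
  leading term -3·x^4: subtract (-3·x)·f(x) = -3·x^4 + 15·x^3 - 12·x^2 - 3·x, leaving -19·x^3 + 14·x^2 + 7·x + 1
  leading term -19·x^3: subtract (-19)·f(x) = -19·x^3 + 95·x^2 - 76·x - 19, leaving -81·x^2 + 83·x + 20
The degree is now < 3, so this is the remainder. Hence a · b ≡ -81·x^2 + 83·x + 20 in Q[x]/(f).

Final answer: a · b ≡ -81·x^2 + 83·x + 20 (mod f(x))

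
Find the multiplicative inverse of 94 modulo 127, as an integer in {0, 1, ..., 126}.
94^(−1) ≡ 50 (mod 127)

Apply the extended Euclidean algorithm to (127, 94), tracking rows (r, s, t) with s·127 + t·94 = r. Each division r_prev = q·r_cur + r_new produces the new row as (previous row) − q·(current row):
  row A: (127, 1, 0)   [1·127 + 0·94 = 127]
  row B: (94, 0, 1)   [0·127 + 1·94 = 94]
  127 = 1·94 + 33   → row C = row A − 1·row B = (33, 1, −1)   [check: 1·127 − 1·94 = 33]
  94 = 2·33 + 28   → row D = row B − 2·row C = (28, −2, 3)   [check: −2·127 + 3·94 = 28]
  33 = 1·28 + 5   → row E = row C − 1·row D = (5, 3, −4)   [check: 3·127 − 4·94 = 5]
  28 = 5·5 + 3   → row F = row D − 5·row E = (3, −17, 23)   [check: −17·127 + 23·94 = 3]
  5 = 1·3 + 2   → row G = row E − 1·row F = (2, 20, −27)   [check: 20·127 − 27·94 = 2]
  3 = 1·2 + 1   → row H = row F − 1·row G = (1, −37, 50)   [check: −37·127 + 50·94 = 1]
  2 = 2·1 + 0   → remainder 0, stop. gcd = 1 (last nonzero row H).
The gcd is 1, so 94 is invertible mod 127. The last nonzero row gives −37·127 + 50·94 = 1, so t = 50. So 94^(−1) ≡ 50 (mod 127). Verify: 94 · 50 = 4700 ≡ 1 (mod 127). ✓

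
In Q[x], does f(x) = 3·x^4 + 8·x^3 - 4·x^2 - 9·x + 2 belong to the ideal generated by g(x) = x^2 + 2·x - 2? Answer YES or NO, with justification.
In Q[x] the ideal (g) consists of all multiples of g, so f ∈ (g) iff g | f, i.e. iff the remainder of f on division by g is 0. Divide f by g (g is monic, so eliminate the leading term of the running remainder at each step):
  leading term 3·x^4: subtract (3·x^2)·g(x) = 3·x^4 + 6·x^3 - 6·x^2, leaving 2·x^3 + 2·x^2 - 9·x + 2
  leading term 2·x^3: subtract (2·x)·g(x) = 2·x^3 + 4·x^2 - 4·x, leaving -2·x^2 - 5·x + 2
  leading term -2·x^2: subtract (-2)·g(x) = -2·x^2 - 4·x + 4, leaving -x - 2
The remainder r(x) = -x - 2 ≠ 0 (and deg r < deg g), so g ∤ f, i.e. f ∉ (g).

Final answer: NO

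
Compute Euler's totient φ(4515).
φ(4515) = 2016

φ is multiplicative, with φ(p^e) = p^e − p^(e−1). Factorise 4515 = 3 · 5 · 7 · 43. Then
  φ(4515) = (3 − 1) · (5 − 1) · (7 − 1) · (43 − 1) = 2 · 4 · 6 · 42 = 2016.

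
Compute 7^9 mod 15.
Use repeated squaring. Binary(9) = 1001. Walk through the bits of the exponent 9 left-to-right: at each bit after the leading one, square the running value, then multiply by 7 if the bit is 1 (always reducing mod 15):
  bit 1 = 1 (leading): start with 7.
  bit 2 = 0: square 7^2 = 49 ≡ 4 (mod 15).
  bit 3 = 0: square 4^2 = 16 ≡ 1 (mod 15).
  bit 4 = 1: square 1^2 = 1; bit is 1, so multiply 1·7 = 7 (mod 15).
Final value: 7^9 ≡ 7 (mod 15).

Final answer: 7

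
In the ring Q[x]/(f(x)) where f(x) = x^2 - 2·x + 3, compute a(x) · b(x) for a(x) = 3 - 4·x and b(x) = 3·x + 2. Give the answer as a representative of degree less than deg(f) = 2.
a · b ≡ 42 - 23·x (mod f(x))

First multiply in Q[x] without reducing: a · b = -12·x^2 + x + 6. Now divide by f(x) = x^2 - 2·x + 3, eliminating the leading term at each step:
  leading term -12·x^2: subtract (-12)·f(x) = -12·x^2 + 24·x - 36, leaving 42 - 23·x
The degree is now < 2, so this is the remainder. Hence a · b ≡ 42 - 23·x in Q[x]/(f).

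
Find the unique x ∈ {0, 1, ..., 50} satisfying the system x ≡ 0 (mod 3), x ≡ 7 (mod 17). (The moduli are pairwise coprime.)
The moduli 3, 17 are pairwise coprime, so by the CRT there is a unique solution mod 3·17 = 51.
Solve by successive substitution. Start with x ≡ 0 (mod 3).
  Combine with x ≡ 7 (mod 17): write x = 3·t and require 3·t ≡ 7 (mod 17). Since 3^(−1) ≡ 6 (mod 17), t ≡ 6·7 ≡ 8 (mod 17). So x ≡ 3·8 = 24 (mod 51).
Unique solution in [0, 51): x = 24.

Final answer: x ≡ 24 (mod 51); the representative in [0, 51) is 24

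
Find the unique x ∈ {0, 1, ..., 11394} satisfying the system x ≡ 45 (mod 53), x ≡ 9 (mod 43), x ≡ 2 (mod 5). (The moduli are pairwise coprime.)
x ≡ 7147 (mod 11395); the representative in [0, 11395) is 7147

The moduli 53, 43, 5 are pairwise coprime, so by the CRT there is a unique solution mod 53·43·5 = 11395.
Solve by successive substitution. Start with x ≡ 45 (mod 53).
  Combine with x ≡ 9 (mod 43): write x = 45 + 53·t and require 45 + 53·t ≡ 9 (mod 43), i.e. 53·t ≡ 9 − 45 ≡ 7 (mod 43). Since 53^(−1) ≡ 13 (mod 43) (53 ≡ 10 (mod 43)), t ≡ 13·7 ≡ 5 (mod 43). So x ≡ 45 + 53·5 = 310 (mod 2279).
  Combine with x ≡ 2 (mod 5): write x = 310 + 2279·t and require 310 + 2279·t ≡ 2 (mod 5), i.e. 2279·t ≡ 2 − 310 ≡ 2 (mod 5). Since 2279^(−1) ≡ 4 (mod 5) (2279 ≡ 4 (mod 5)), t ≡ 4·2 ≡ 3 (mod 5). So x ≡ 310 + 2279·3 = 7147 (mod 11395).
Unique solution in [0, 11395): x = 7147.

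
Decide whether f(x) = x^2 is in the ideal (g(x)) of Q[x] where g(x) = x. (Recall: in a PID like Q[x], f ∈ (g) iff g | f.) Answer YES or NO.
YES

In Q[x] the ideal (g) consists of all multiples of g, so f ∈ (g) iff g | f, i.e. iff the remainder of f on division by g is 0. Divide f by g (g is monic, so eliminate the leading term of the running remainder at each step):
  leading term x^2: subtract (x)·g(x) = x^2, leaving 0
The remainder is 0, so f(x) = g(x) · h(x) with h(x) = x. Hence g | f, i.e. f ∈ (g).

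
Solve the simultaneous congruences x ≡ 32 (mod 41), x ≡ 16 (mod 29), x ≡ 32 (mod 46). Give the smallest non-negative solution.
x ≡ 24550 (mod 54694); the representative in [0, 54694) is 24550

The moduli 41, 29, 46 are pairwise coprime, so by the CRT there is a unique solution mod 41·29·46 = 54694.
Solve by successive substitution. Start with x ≡ 32 (mod 41).
  Combine with x ≡ 16 (mod 29): write x = 32 + 41·t and require 32 + 41·t ≡ 16 (mod 29), i.e. 41·t ≡ 16 − 32 ≡ 13 (mod 29). Since 41^(−1) ≡ 17 (mod 29) (41 ≡ 12 (mod 29)), t ≡ 17·13 ≡ 18 (mod 29). So x ≡ 32 + 41·18 = 770 (mod 1189).
  Combine with x ≡ 32 (mod 46): write x = 770 + 1189·t and require 770 + 1189·t ≡ 32 (mod 46), i.e. 1189·t ≡ 32 − 770 ≡ 44 (mod 46). Since 1189^(−1) ≡ 13 (mod 46) (1189 ≡ 39 (mod 46)), t ≡ 13·44 ≡ 20 (mod 46). So x ≡ 770 + 1189·20 = 24550 (mod 54694).
Unique solution in [0, 54694): x = 24550.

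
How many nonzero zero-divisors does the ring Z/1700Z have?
In Z/1700Z each nonzero element is either a unit (gcd with 1700 is 1) or a zero-divisor (gcd > 1). The number of units is φ(1700): factorise 1700 = 2^2 · 5^2 · 17, so φ(1700) = (2^2 − 2^1) · (5^2 − 5^1) · (17 − 1) = 2 · 20 · 16 = 640. The nonzero elements number 1700 − 1 = 1699. Hence the nonzero zero-divisors number 1699 − 640 = 1059.

Final answer: Z/1700Z has 1059 nonzero zero-divisors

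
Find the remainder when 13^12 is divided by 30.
1

Use repeated squaring. Binary(12) = 1100. Walk through the bits of the exponent 12 left-to-right: at each bit after the leading one, square the running value, then multiply by 13 if the bit is 1 (always reducing mod 30):
  bit 1 = 1 (leading): start with 13.
  bit 2 = 1: square 13^2 = 169 ≡ 19; bit is 1, so multiply 19·13 = 247 ≡ 7 (mod 30).
  bit 3 = 0: square 7^2 = 49 ≡ 19 (mod 30).
  bit 4 = 0: square 19^2 = 361 ≡ 1 (mod 30).
Final value: 13^12 ≡ 1 (mod 30).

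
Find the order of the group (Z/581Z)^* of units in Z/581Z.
(Z/581Z)^* consists of the classes a with gcd(a, 581) = 1, so its order is φ(581). φ is multiplicative, with φ(p^e) = p^e − p^(e−1). Factorise 581 = 7 · 83. Then
  φ(581) = (7 − 1) · (83 − 1) = 6 · 82 = 492.
Thus |(Z/581Z)^*| = 492.

Final answer: |(Z/581Z)^*| = 492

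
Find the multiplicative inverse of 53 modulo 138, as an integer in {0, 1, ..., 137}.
Apply the extended Euclidean algorithm to (138, 53), tracking rows (r, s, t) with s·138 + t·53 = r. Each division r_prev = q·r_cur + r_new produces the new row as (previous row) − q·(current row):
  row A: (138, 1, 0)   [1·138 + 0·53 = 138]
  row B: (53, 0, 1)   [0·138 + 1·53 = 53]
  138 = 2·53 + 32   → row C = row A − 2·row B = (32, 1, −2)   [check: 1·138 − 2·53 = 32]
  53 = 1·32 + 21   → row D = row B − 1·row C = (21, −1, 3)   [check: −1·138 + 3·53 = 21]
  32 = 1·21 + 11   → row E = row C − 1·row D = (11, 2, −5)   [check: 2·138 − 5·53 = 11]
  21 = 1·11 + 10   → row F = row D − 1·row E = (10, −3, 8)   [check: −3·138 + 8·53 = 10]
  11 = 1·10 + 1   → row G = row E − 1·row F = (1, 5, −13)   [check: 5·138 − 13·53 = 1]
  10 = 10·1 + 0   → remainder 0, stop. gcd = 1 (last nonzero row G).
The gcd is 1, so 53 is invertible mod 138. The last nonzero row gives 5·138 − 13·53 = 1, so t = −13. So 53^(−1) ≡ −13 ≡ 125 (mod 138). Verify: 53 · 125 = 6625 ≡ 1 (mod 138). ✓

Final answer: 53^(−1) ≡ 125 (mod 138)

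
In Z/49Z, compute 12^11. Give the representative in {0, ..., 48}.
Use repeated squaring. Binary(11) = 1011. Walk through the bits of the exponent 11 left-to-right: at each bit after the leading one, square the running value, then multiply by 12 if the bit is 1 (always reducing mod 49):
  bit 1 = 1 (leading): start with 12.
  bit 2 = 0: square 12^2 = 144 ≡ 46 (mod 49).
  bit 3 = 1: square 46^2 = 2116 ≡ 9; bit is 1, so multiply 9·12 = 108 ≡ 10 (mod 49).
  bit 4 = 1: square 10^2 = 100 ≡ 2; bit is 1, so multiply 2·12 = 24 (mod 49).
Final value: 12^11 ≡ 24 (mod 49).

Final answer: 24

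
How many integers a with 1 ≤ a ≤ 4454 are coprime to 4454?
2080

The number of a ∈ {1, ..., 4454} with gcd(a, 4454) = 1 is by definition Euler's totient φ(4454). φ is multiplicative, with φ(p^e) = p^e − p^(e−1). Factorise 4454 = 2 · 17 · 131. Then
  φ(4454) = (2 − 1) · (17 − 1) · (131 − 1) = 1 · 16 · 130 = 2080.
So there are 2080 such integers.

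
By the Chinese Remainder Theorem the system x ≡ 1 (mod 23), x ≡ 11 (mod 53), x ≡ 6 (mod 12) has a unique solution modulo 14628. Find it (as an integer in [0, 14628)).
The moduli 23, 53, 12 are pairwise coprime, so by the CRT there is a unique solution mod 23·53·12 = 14628.
Solve by successive substitution. Start with x ≡ 1 (mod 23).
  Combine with x ≡ 11 (mod 53): write x = 1 + 23·t and require 1 + 23·t ≡ 11 (mod 53), i.e. 23·t ≡ 11 − 1 ≡ 10 (mod 53). Since 23^(−1) ≡ 30 (mod 53), t ≡ 30·10 ≡ 35 (mod 53). So x ≡ 1 + 23·35 = 806 (mod 1219).
  Combine with x ≡ 6 (mod 12): write x = 806 + 1219·t and require 806 + 1219·t ≡ 6 (mod 12), i.e. 1219·t ≡ 6 − 806 ≡ 4 (mod 12). Since 1219^(−1) ≡ 7 (mod 12) (1219 ≡ 7 (mod 12)), t ≡ 7·4 ≡ 4 (mod 12). So x ≡ 806 + 1219·4 = 5682 (mod 14628).
Unique solution in [0, 14628): x = 5682.

Final answer: x ≡ 5682 (mod 14628); the representative in [0, 14628) is 5682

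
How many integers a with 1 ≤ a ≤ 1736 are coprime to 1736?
The number of a ∈ {1, ..., 1736} with gcd(a, 1736) = 1 is by definition Euler's totient φ(1736). φ is multiplicative, with φ(p^e) = p^e − p^(e−1). Factorise 1736 = 2^3 · 7 · 31. Then
  φ(1736) = (2^3 − 2^2) · (7 − 1) · (31 − 1) = 4 · 6 · 30 = 720.
So there are 720 such integers.

Final answer: 720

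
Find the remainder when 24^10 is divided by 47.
Use repeated squaring. Binary(10) = 1010. Walk through the bits of the exponent 10 left-to-right: at each bit after the leading one, square the running value, then multiply by 24 if the bit is 1 (always reducing mod 47):
  bit 1 = 1 (leading): start with 24.
  bit 2 = 0: square 24^2 = 576 ≡ 12 (mod 47).
  bit 3 = 1: square 12^2 = 144 ≡ 3; bit is 1, so multiply 3·24 = 72 ≡ 25 (mod 47).
  bit 4 = 0: square 25^2 = 625 ≡ 14 (mod 47).
Final value: 24^10 ≡ 14 (mod 47).

Final answer: 14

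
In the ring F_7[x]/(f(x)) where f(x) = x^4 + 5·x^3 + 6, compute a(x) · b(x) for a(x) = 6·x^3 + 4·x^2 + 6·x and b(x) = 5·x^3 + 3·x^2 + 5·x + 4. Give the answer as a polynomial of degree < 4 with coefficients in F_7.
Multiply as integer polynomials: a · b = 30·x^6 + 38·x^5 + 72·x^4 + 62·x^3 + 46·x^2 + 24·x. Reducing coefficients mod 7: a · b ≡ 2·x^6 + 3·x^5 + 2·x^4 + 6·x^3 + 4·x^2 + 3·x. Now divide by f(x) = x^4 + 5·x^3 + 6 in F_7[x], eliminating the leading term at each step:
  leading term 2·x^6: subtract (2·x^2)·f(x) = 2·x^6 + 3·x^5 + 5·x^2, leaving 2·x^4 + 6·x^3 + 6·x^2 + 3·x (coefficients mod 7)
  leading term 2·x^4: subtract (2)·f(x) = 2·x^4 + 3·x^3 + 5, leaving 3·x^3 + 6·x^2 + 3·x + 2 (coefficients mod 7)
The degree is now < 4, so this is the remainder. Hence a · b ≡ 3·x^3 + 6·x^2 + 3·x + 2 in F_7[x]/(f).

Final answer: a · b ≡ 3·x^3 + 6·x^2 + 3·x + 2 (mod f(x))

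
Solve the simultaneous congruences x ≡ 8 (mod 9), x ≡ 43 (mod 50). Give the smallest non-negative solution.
The moduli 9, 50 are pairwise coprime, so by the CRT there is a unique solution mod 9·50 = 450.
Solve by successive substitution. Start with x ≡ 8 (mod 9).
  Combine with x ≡ 43 (mod 50): write x = 8 + 9·t and require 8 + 9·t ≡ 43 (mod 50), i.e. 9·t ≡ 43 − 8 ≡ 35 (mod 50). Since 9^(−1) ≡ 39 (mod 50), t ≡ 39·35 ≡ 15 (mod 50). So x ≡ 8 + 9·15 = 143 (mod 450).
Unique solution in [0, 450): x = 143.

Final answer: x ≡ 143 (mod 450); the representative in [0, 450) is 143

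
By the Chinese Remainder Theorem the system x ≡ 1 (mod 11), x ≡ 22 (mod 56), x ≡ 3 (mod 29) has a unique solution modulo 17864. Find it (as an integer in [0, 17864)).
x ≡ 6238 (mod 17864); the representative in [0, 17864) is 6238

The moduli 11, 56, 29 are pairwise coprime, so by the CRT there is a unique solution mod 11·56·29 = 17864.
Solve by successive substitution. Start with x ≡ 1 (mod 11).
  Combine with x ≡ 22 (mod 56): write x = 1 + 11·t and require 1 + 11·t ≡ 22 (mod 56), i.e. 11·t ≡ 22 − 1 ≡ 21 (mod 56). Since 11^(−1) ≡ 51 (mod 56), t ≡ 51·21 ≡ 7 (mod 56). So x ≡ 1 + 11·7 = 78 (mod 616).
  Combine with x ≡ 3 (mod 29): write x = 78 + 616·t and require 78 + 616·t ≡ 3 (mod 29), i.e. 616·t ≡ 3 − 78 ≡ 12 (mod 29). Since 616^(−1) ≡ 25 (mod 29) (616 ≡ 7 (mod 29)), t ≡ 25·12 ≡ 10 (mod 29). So x ≡ 78 + 616·10 = 6238 (mod 17864).
Unique solution in [0, 17864): x = 6238.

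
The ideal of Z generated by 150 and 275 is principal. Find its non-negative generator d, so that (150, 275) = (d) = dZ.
(150, 275) = (25); d = 25

In the PID Z, (a, b) is generated by gcd(a, b). Compute gcd(275, 150) with the extended Euclidean algorithm, tracking rows (r, s, t) with s·275 + t·150 = r:
  row A: (275, 1, 0)   [1·275 + 0·150 = 275]
  row B: (150, 0, 1)   [0·275 + 1·150 = 150]
  275 = 1·150 + 125   → row C = row A − 1·row B = (125, 1, −1)   [check: 1·275 − 1·150 = 125]
  150 = 1·125 + 25   → row D = row B − 1·row C = (25, −1, 2)   [check: −1·275 + 2·150 = 25]
  125 = 5·25 + 0   → remainder 0, stop. gcd = 25 (last nonzero row D).
So gcd(150, 275) = 25, with Bézout identity −1·275 + 2·150 = 25. Containment (⊇): the Bézout identity exhibits 25 as an element of (150, 275), giving (25) ⊆ (150, 275). Containment (⊆): since 25 | 150 and 25 | 275 (150 = 25·6, 275 = 25·11), every Z-linear combination of 150 and 275 is divisible by 25, so (150, 275) ⊆ (25). Therefore (150, 275) = (25), d = 25.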